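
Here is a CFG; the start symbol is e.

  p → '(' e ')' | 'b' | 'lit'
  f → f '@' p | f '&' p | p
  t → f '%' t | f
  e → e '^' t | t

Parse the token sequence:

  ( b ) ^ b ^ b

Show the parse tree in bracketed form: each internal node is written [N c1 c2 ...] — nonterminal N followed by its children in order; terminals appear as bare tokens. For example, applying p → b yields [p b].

[e [e [e [t [f [p ( [e [t [f [p b]]]] )]]]] ^ [t [f [p b]]]] ^ [t [f [p b]]]]

e
e ^ t
e ^ t ^ t
t ^ t ^ t
f ^ t ^ t
p ^ t ^ t
( e ) ^ t ^ t
( t ) ^ t ^ t
( f ) ^ t ^ t
( p ) ^ t ^ t
( b ) ^ t ^ t
( b ) ^ f ^ t
( b ) ^ p ^ t
( b ) ^ b ^ t
( b ) ^ b ^ f
( b ) ^ b ^ p
( b ) ^ b ^ b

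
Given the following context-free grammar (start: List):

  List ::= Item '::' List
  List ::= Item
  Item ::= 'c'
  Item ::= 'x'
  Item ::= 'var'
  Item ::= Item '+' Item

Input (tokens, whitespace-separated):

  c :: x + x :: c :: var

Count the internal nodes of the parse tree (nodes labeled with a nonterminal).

10

[List [Item c] :: [List [Item [Item x] + [Item x]] :: [List [Item c] :: [List [Item var]]]]]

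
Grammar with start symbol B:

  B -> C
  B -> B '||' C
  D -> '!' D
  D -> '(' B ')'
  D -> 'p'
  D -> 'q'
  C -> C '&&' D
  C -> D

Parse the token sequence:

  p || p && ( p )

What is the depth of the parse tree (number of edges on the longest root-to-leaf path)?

6

[B [B [C [D p]]] || [C [C [D p]] && [D ( [B [C [D p]]] )]]]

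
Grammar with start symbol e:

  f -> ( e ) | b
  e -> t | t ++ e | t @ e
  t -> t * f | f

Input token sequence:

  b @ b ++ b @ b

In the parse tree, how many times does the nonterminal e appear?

[e [t [f b]] @ [e [t [f b]] ++ [e [t [f b]] @ [e [t [f b]]]]]]

4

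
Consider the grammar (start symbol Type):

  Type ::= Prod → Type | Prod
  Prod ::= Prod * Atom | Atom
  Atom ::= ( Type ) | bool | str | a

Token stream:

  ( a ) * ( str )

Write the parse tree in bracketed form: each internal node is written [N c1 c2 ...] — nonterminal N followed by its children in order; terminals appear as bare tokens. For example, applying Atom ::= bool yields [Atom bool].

Type
Prod
Prod * Atom
Atom * Atom
( Type ) * Atom
( Prod ) * Atom
( Atom ) * Atom
( a ) * Atom
( a ) * ( Type )
( a ) * ( Prod )
( a ) * ( Atom )
( a ) * ( str )

[Type [Prod [Prod [Atom ( [Type [Prod [Atom a]]] )]] * [Atom ( [Type [Prod [Atom str]]] )]]]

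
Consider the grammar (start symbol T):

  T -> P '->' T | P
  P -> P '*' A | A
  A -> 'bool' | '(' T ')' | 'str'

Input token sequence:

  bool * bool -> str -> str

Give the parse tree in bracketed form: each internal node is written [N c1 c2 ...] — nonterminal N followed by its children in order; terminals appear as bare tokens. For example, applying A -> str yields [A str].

T
P -> T
P * A -> T
A * A -> T
bool * A -> T
bool * bool -> T
bool * bool -> P -> T
bool * bool -> A -> T
bool * bool -> str -> T
bool * bool -> str -> P
bool * bool -> str -> A
bool * bool -> str -> str

[T [P [P [A bool]] * [A bool]] -> [T [P [A str]] -> [T [P [A str]]]]]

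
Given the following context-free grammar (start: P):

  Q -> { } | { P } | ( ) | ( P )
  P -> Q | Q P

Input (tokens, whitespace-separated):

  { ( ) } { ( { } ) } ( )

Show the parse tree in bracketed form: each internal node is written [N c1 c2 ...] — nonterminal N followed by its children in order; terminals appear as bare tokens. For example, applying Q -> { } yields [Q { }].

[P [Q { [P [Q ( )]] }] [P [Q { [P [Q ( [P [Q { }]] )]] }] [P [Q ( )]]]]

P
Q P
{ P } P
{ Q } P
{ ( ) } P
{ ( ) } Q P
{ ( ) } { P } P
{ ( ) } { Q } P
{ ( ) } { ( P ) } P
{ ( ) } { ( Q ) } P
{ ( ) } { ( { } ) } P
{ ( ) } { ( { } ) } Q
{ ( ) } { ( { } ) } ( )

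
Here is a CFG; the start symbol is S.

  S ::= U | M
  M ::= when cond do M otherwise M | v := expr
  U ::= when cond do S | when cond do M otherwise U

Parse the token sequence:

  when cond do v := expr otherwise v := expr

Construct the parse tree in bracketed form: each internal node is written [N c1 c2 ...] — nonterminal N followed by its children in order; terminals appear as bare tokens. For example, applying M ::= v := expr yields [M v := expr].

[S [M when cond do [M v := expr] otherwise [M v := expr]]]

S
M
when cond do M otherwise M
when cond do v := expr otherwise M
when cond do v := expr otherwise v := expr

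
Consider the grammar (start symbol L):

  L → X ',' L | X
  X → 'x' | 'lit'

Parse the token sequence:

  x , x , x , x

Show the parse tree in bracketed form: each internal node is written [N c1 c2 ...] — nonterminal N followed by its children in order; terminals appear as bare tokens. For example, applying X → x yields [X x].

L
X , L
x , L
x , X , L
x , x , L
x , x , X , L
x , x , x , L
x , x , x , X
x , x , x , x

[L [X x] , [L [X x] , [L [X x] , [L [X x]]]]]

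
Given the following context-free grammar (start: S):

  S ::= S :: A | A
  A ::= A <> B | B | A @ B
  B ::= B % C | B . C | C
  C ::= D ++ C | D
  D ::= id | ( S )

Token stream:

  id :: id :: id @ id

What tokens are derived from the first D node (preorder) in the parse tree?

id

[S [S [S [A [B [C [D id]]]]] :: [A [B [C [D id]]]]] :: [A [A [B [C [D id]]]] @ [B [C [D id]]]]]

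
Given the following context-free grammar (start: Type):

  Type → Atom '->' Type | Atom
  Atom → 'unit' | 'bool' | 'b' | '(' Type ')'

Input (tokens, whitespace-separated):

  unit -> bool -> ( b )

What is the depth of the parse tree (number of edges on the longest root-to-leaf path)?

6

[Type [Atom unit] -> [Type [Atom bool] -> [Type [Atom ( [Type [Atom b]] )]]]]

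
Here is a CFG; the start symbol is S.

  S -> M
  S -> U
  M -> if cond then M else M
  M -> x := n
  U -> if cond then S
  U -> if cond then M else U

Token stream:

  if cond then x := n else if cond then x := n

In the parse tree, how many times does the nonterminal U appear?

2

[S [U if cond then [M x := n] else [U if cond then [S [M x := n]]]]]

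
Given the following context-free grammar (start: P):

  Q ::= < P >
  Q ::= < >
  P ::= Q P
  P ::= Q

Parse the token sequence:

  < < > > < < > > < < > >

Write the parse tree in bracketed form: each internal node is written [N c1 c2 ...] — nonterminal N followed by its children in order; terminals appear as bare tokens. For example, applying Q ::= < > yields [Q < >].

P
Q P
< P > P
< Q > P
< < > > P
< < > > Q P
< < > > < P > P
< < > > < Q > P
< < > > < < > > P
< < > > < < > > Q
< < > > < < > > < P >
< < > > < < > > < Q >
< < > > < < > > < < > >

[P [Q < [P [Q < >]] >] [P [Q < [P [Q < >]] >] [P [Q < [P [Q < >]] >]]]]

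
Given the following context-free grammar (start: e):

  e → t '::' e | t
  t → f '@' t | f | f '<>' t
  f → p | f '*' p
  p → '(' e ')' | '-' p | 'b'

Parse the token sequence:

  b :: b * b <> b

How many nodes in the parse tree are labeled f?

[e [t [f [p b]]] :: [e [t [f [f [p b]] * [p b]] <> [t [f [p b]]]]]]

4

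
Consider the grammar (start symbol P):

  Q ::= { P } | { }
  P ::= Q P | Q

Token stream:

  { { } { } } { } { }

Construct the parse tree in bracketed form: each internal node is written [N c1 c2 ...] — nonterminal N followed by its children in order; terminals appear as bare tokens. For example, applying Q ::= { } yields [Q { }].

[P [Q { [P [Q { }] [P [Q { }]]] }] [P [Q { }] [P [Q { }]]]]

P
Q P
{ P } P
{ Q P } P
{ { } P } P
{ { } Q } P
{ { } { } } P
{ { } { } } Q P
{ { } { } } { } P
{ { } { } } { } Q
{ { } { } } { } { }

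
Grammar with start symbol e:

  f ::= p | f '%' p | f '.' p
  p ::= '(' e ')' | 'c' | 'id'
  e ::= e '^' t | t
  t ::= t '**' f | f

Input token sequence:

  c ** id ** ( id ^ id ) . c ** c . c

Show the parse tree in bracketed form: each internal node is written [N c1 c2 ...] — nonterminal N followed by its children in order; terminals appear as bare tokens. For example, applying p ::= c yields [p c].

[e [t [t [t [t [f [p c]]] ** [f [p id]]] ** [f [f [p ( [e [e [t [f [p id]]]] ^ [t [f [p id]]]] )]] . [p c]]] ** [f [f [p c]] . [p c]]]]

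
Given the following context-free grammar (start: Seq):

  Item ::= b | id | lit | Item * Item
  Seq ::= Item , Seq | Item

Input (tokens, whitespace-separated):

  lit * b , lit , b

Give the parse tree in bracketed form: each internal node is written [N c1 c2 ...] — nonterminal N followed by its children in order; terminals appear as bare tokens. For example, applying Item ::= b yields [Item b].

Seq
Item , Seq
Item * Item , Seq
lit * Item , Seq
lit * b , Seq
lit * b , Item , Seq
lit * b , lit , Seq
lit * b , lit , Item
lit * b , lit , b

[Seq [Item [Item lit] * [Item b]] , [Seq [Item lit] , [Seq [Item b]]]]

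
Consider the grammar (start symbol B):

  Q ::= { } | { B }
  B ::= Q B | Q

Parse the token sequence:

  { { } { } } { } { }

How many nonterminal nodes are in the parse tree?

[B [Q { [B [Q { }] [B [Q { }]]] }] [B [Q { }] [B [Q { }]]]]

10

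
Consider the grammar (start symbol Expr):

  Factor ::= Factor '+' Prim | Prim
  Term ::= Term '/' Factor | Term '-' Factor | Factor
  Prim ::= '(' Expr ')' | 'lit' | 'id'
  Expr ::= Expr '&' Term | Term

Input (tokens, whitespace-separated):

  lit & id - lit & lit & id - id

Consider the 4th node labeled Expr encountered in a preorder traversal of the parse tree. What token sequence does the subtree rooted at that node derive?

lit

[Expr [Expr [Expr [Expr [Term [Factor [Prim lit]]]] & [Term [Term [Factor [Prim id]]] - [Factor [Prim lit]]]] & [Term [Factor [Prim lit]]]] & [Term [Term [Factor [Prim id]]] - [Factor [Prim id]]]]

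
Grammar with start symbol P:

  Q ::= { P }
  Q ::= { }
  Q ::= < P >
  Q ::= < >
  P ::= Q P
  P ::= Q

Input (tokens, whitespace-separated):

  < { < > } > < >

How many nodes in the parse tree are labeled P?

4

[P [Q < [P [Q { [P [Q < >]] }]] >] [P [Q < >]]]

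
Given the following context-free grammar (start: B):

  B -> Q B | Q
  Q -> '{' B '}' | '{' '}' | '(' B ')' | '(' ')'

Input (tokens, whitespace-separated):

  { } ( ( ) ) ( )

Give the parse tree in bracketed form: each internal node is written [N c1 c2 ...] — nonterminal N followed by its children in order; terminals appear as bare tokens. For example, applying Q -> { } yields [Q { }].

[B [Q { }] [B [Q ( [B [Q ( )]] )] [B [Q ( )]]]]

B
Q B
{ } B
{ } Q B
{ } ( B ) B
{ } ( Q ) B
{ } ( ( ) ) B
{ } ( ( ) ) Q
{ } ( ( ) ) ( )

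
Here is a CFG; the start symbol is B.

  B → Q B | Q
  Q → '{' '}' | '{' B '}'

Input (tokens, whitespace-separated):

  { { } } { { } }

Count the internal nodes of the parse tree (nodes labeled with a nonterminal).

8

[B [Q { [B [Q { }]] }] [B [Q { [B [Q { }]] }]]]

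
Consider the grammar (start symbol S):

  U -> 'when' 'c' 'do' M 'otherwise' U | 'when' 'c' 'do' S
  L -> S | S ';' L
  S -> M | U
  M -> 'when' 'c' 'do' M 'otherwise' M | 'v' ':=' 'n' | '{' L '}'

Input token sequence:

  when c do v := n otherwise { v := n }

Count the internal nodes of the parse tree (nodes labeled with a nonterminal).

[S [M when c do [M v := n] otherwise [M { [L [S [M v := n]]] }]]]

7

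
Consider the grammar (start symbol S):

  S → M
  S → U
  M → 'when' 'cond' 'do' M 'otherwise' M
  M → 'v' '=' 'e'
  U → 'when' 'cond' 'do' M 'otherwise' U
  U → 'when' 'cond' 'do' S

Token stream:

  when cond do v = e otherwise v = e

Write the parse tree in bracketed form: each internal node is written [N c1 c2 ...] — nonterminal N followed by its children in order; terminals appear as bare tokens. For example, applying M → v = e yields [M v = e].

[S [M when cond do [M v = e] otherwise [M v = e]]]

S
M
when cond do M otherwise M
when cond do v = e otherwise M
when cond do v = e otherwise v = e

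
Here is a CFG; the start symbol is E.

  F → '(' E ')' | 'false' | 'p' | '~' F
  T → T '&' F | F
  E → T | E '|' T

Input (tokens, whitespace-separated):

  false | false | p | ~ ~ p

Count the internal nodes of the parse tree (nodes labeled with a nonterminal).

[E [E [E [E [T [F false]]] | [T [F false]]] | [T [F p]]] | [T [F ~ [F ~ [F p]]]]]

14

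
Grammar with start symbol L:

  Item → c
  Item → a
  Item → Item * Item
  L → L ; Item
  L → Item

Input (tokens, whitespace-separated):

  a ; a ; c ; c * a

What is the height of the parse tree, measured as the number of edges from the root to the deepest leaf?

[L [L [L [L [Item a]] ; [Item a]] ; [Item c]] ; [Item [Item c] * [Item a]]]

5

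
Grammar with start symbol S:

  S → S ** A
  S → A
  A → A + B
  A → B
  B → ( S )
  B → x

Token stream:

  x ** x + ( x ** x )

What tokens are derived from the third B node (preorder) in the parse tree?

[S [S [A [B x]]] ** [A [A [B x]] + [B ( [S [S [A [B x]]] ** [A [B x]]] )]]]

( x ** x )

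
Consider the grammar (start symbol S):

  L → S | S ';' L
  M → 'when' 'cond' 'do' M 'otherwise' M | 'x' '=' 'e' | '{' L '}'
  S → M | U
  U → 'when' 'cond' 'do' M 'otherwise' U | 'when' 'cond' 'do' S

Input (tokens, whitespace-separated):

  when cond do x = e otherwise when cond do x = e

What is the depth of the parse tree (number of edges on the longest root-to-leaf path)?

[S [U when cond do [M x = e] otherwise [U when cond do [S [M x = e]]]]]

5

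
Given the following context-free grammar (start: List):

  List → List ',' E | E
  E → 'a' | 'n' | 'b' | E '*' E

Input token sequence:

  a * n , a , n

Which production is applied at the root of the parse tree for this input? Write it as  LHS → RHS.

[List [List [List [E [E a] * [E n]]] , [E a]] , [E n]]

List → List ',' E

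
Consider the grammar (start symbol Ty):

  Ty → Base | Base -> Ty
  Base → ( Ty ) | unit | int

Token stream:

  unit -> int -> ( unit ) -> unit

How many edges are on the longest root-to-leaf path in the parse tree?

6

[Ty [Base unit] -> [Ty [Base int] -> [Ty [Base ( [Ty [Base unit]] )] -> [Ty [Base unit]]]]]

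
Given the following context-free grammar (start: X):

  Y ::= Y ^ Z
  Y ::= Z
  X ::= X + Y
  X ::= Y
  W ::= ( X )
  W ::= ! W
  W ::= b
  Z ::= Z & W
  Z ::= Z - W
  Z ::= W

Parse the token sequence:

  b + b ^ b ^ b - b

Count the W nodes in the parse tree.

[X [X [Y [Z [W b]]]] + [Y [Y [Y [Z [W b]]] ^ [Z [W b]]] ^ [Z [Z [W b]] - [W b]]]]

5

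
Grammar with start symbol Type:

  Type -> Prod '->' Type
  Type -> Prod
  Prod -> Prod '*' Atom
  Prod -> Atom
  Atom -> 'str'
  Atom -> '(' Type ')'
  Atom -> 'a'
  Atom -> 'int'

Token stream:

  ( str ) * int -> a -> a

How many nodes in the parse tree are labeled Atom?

5

[Type [Prod [Prod [Atom ( [Type [Prod [Atom str]]] )]] * [Atom int]] -> [Type [Prod [Atom a]] -> [Type [Prod [Atom a]]]]]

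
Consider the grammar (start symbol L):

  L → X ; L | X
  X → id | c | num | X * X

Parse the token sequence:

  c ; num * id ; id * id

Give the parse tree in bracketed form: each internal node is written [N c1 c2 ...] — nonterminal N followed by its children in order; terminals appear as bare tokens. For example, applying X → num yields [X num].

L
X ; L
c ; L
c ; X ; L
c ; X * X ; L
c ; num * X ; L
c ; num * id ; L
c ; num * id ; X
c ; num * id ; X * X
c ; num * id ; id * X
c ; num * id ; id * id

[L [X c] ; [L [X [X num] * [X id]] ; [L [X [X id] * [X id]]]]]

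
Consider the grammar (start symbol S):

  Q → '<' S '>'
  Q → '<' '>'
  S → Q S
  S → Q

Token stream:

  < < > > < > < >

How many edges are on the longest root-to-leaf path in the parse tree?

4

[S [Q < [S [Q < >]] >] [S [Q < >] [S [Q < >]]]]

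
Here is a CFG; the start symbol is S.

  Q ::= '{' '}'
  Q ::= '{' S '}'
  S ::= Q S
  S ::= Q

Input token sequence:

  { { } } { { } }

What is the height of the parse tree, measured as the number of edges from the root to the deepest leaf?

[S [Q { [S [Q { }]] }] [S [Q { [S [Q { }]] }]]]

5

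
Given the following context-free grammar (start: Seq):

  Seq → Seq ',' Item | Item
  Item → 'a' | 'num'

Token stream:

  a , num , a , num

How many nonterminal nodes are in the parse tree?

[Seq [Seq [Seq [Seq [Item a]] , [Item num]] , [Item a]] , [Item num]]

8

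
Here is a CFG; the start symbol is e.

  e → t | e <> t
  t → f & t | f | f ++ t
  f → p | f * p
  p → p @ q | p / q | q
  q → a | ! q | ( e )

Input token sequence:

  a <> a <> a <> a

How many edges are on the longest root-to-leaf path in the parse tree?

8

[e [e [e [e [t [f [p [q a]]]]] <> [t [f [p [q a]]]]] <> [t [f [p [q a]]]]] <> [t [f [p [q a]]]]]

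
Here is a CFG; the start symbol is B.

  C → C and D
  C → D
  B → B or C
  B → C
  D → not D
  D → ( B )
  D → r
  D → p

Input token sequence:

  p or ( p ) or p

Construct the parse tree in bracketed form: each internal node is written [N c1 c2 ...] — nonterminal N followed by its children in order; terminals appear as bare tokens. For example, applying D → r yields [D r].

B
B or C
B or C or C
C or C or C
D or C or C
p or C or C
p or D or C
p or ( B ) or C
p or ( C ) or C
p or ( D ) or C
p or ( p ) or C
p or ( p ) or D
p or ( p ) or p

[B [B [B [C [D p]]] or [C [D ( [B [C [D p]]] )]]] or [C [D p]]]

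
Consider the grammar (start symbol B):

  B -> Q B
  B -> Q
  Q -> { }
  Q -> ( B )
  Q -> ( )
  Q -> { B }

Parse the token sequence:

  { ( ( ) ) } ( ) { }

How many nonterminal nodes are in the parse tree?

[B [Q { [B [Q ( [B [Q ( )]] )]] }] [B [Q ( )] [B [Q { }]]]]

10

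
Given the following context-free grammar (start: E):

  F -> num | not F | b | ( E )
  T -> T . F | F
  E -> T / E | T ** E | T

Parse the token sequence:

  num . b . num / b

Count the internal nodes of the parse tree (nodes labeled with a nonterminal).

10

[E [T [T [T [F num]] . [F b]] . [F num]] / [E [T [F b]]]]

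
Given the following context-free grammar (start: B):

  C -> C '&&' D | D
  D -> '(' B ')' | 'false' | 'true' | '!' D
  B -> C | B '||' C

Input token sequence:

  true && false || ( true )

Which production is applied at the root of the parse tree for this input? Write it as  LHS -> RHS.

[B [B [C [C [D true]] && [D false]]] || [C [D ( [B [C [D true]]] )]]]

B -> B '||' C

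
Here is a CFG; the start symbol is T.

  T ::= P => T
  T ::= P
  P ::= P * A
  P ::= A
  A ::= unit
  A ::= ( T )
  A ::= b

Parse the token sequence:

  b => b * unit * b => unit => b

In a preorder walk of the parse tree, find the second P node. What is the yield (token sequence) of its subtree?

b * unit * b

[T [P [A b]] => [T [P [P [P [A b]] * [A unit]] * [A b]] => [T [P [A unit]] => [T [P [A b]]]]]]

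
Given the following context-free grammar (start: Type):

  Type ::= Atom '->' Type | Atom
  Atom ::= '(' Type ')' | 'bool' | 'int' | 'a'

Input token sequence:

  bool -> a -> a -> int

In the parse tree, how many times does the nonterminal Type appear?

4

[Type [Atom bool] -> [Type [Atom a] -> [Type [Atom a] -> [Type [Atom int]]]]]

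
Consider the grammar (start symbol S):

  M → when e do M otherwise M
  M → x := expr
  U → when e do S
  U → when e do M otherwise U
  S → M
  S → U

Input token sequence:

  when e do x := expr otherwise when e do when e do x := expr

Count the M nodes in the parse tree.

2

[S [U when e do [M x := expr] otherwise [U when e do [S [U when e do [S [M x := expr]]]]]]]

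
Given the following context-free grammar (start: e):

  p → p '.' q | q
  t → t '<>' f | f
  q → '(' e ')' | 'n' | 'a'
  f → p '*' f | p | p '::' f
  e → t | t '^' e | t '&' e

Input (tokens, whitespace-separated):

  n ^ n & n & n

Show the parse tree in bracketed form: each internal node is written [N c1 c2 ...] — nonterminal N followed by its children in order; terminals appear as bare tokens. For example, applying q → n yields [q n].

[e [t [f [p [q n]]]] ^ [e [t [f [p [q n]]]] & [e [t [f [p [q n]]]] & [e [t [f [p [q n]]]]]]]]

e
t ^ e
f ^ e
p ^ e
q ^ e
n ^ e
n ^ t & e
n ^ f & e
n ^ p & e
n ^ q & e
n ^ n & e
n ^ n & t & e
n ^ n & f & e
n ^ n & p & e
n ^ n & q & e
n ^ n & n & e
n ^ n & n & t
n ^ n & n & f
n ^ n & n & p
n ^ n & n & q
n ^ n & n & n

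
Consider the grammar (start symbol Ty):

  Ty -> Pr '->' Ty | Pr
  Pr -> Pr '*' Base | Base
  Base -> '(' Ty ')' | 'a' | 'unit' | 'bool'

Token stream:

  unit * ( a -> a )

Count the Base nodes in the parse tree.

[Ty [Pr [Pr [Base unit]] * [Base ( [Ty [Pr [Base a]] -> [Ty [Pr [Base a]]]] )]]]

4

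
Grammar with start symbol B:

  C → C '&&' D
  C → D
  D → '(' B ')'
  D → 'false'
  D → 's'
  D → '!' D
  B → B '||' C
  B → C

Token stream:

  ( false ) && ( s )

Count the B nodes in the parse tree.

[B [C [C [D ( [B [C [D false]]] )]] && [D ( [B [C [D s]]] )]]]

3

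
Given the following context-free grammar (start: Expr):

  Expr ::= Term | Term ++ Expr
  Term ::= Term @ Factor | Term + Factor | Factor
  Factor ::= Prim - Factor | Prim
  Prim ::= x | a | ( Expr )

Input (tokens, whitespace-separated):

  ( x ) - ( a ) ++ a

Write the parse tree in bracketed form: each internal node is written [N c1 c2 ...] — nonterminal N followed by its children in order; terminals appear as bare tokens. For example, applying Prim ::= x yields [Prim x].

[Expr [Term [Factor [Prim ( [Expr [Term [Factor [Prim x]]]] )] - [Factor [Prim ( [Expr [Term [Factor [Prim a]]]] )]]]] ++ [Expr [Term [Factor [Prim a]]]]]

Expr
Term ++ Expr
Factor ++ Expr
Prim - Factor ++ Expr
( Expr ) - Factor ++ Expr
( Term ) - Factor ++ Expr
( Factor ) - Factor ++ Expr
( Prim ) - Factor ++ Expr
( x ) - Factor ++ Expr
( x ) - Prim ++ Expr
( x ) - ( Expr ) ++ Expr
( x ) - ( Term ) ++ Expr
( x ) - ( Factor ) ++ Expr
( x ) - ( Prim ) ++ Expr
( x ) - ( a ) ++ Expr
( x ) - ( a ) ++ Term
( x ) - ( a ) ++ Factor
( x ) - ( a ) ++ Prim
( x ) - ( a ) ++ a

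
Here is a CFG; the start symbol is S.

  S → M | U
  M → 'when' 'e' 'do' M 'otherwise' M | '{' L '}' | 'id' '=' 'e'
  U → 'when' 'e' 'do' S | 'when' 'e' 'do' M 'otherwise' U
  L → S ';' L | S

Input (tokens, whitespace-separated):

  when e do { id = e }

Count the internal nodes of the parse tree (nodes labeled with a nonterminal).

[S [U when e do [S [M { [L [S [M id = e]]] }]]]]

7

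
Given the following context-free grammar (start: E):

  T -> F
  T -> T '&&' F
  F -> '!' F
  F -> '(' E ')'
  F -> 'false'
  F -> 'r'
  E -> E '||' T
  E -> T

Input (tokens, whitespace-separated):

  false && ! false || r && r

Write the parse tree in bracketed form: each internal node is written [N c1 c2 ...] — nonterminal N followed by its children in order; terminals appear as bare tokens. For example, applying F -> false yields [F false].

E
E || T
T || T
T && F || T
F && F || T
false && F || T
false && ! F || T
false && ! false || T
false && ! false || T && F
false && ! false || F && F
false && ! false || r && F
false && ! false || r && r

[E [E [T [T [F false]] && [F ! [F false]]]] || [T [T [F r]] && [F r]]]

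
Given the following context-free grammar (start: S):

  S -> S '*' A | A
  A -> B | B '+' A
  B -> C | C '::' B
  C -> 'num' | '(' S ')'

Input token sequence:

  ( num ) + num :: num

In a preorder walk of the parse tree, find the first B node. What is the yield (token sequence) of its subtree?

( num )

[S [A [B [C ( [S [A [B [C num]]]] )]] + [A [B [C num] :: [B [C num]]]]]]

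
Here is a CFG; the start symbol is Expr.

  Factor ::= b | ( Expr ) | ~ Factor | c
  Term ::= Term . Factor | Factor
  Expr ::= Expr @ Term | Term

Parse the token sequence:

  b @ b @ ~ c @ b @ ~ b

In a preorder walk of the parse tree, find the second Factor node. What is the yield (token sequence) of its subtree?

b

[Expr [Expr [Expr [Expr [Expr [Term [Factor b]]] @ [Term [Factor b]]] @ [Term [Factor ~ [Factor c]]]] @ [Term [Factor b]]] @ [Term [Factor ~ [Factor b]]]]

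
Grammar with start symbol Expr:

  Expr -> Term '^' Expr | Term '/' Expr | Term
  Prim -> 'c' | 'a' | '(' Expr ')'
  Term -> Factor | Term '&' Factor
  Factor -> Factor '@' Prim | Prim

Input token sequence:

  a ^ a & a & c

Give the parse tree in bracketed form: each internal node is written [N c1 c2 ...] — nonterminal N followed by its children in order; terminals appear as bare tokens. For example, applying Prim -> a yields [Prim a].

[Expr [Term [Factor [Prim a]]] ^ [Expr [Term [Term [Term [Factor [Prim a]]] & [Factor [Prim a]]] & [Factor [Prim c]]]]]

Expr
Term ^ Expr
Factor ^ Expr
Prim ^ Expr
a ^ Expr
a ^ Term
a ^ Term & Factor
a ^ Term & Factor & Factor
a ^ Factor & Factor & Factor
a ^ Prim & Factor & Factor
a ^ a & Factor & Factor
a ^ a & Prim & Factor
a ^ a & a & Factor
a ^ a & a & Prim
a ^ a & a & c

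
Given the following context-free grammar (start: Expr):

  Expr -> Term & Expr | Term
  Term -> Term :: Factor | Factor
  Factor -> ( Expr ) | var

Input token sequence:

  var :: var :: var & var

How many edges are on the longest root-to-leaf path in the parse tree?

[Expr [Term [Term [Term [Factor var]] :: [Factor var]] :: [Factor var]] & [Expr [Term [Factor var]]]]

5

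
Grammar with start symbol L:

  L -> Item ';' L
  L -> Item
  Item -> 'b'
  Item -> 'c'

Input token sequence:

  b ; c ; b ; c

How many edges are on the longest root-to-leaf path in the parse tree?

[L [Item b] ; [L [Item c] ; [L [Item b] ; [L [Item c]]]]]

5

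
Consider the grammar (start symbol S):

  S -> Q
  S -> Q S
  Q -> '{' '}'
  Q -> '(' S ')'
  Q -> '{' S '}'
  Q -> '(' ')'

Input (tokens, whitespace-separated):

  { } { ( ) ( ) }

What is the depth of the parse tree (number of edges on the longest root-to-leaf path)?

6

[S [Q { }] [S [Q { [S [Q ( )] [S [Q ( )]]] }]]]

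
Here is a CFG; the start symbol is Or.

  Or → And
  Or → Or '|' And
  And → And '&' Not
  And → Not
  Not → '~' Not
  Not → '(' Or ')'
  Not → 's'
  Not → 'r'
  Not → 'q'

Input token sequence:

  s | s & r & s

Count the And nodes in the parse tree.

[Or [Or [And [Not s]]] | [And [And [And [Not s]] & [Not r]] & [Not s]]]

4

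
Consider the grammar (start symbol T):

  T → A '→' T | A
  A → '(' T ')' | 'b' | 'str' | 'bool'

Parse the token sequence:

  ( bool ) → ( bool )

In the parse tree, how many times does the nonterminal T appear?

[T [A ( [T [A bool]] )] → [T [A ( [T [A bool]] )]]]

4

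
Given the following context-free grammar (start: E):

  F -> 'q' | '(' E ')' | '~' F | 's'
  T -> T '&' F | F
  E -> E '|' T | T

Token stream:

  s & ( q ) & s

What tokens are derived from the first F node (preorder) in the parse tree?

s

[E [T [T [T [F s]] & [F ( [E [T [F q]]] )]] & [F s]]]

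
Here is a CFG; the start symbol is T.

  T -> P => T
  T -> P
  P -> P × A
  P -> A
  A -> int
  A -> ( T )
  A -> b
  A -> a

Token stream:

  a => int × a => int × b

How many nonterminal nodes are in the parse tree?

[T [P [A a]] => [T [P [P [A int]] × [A a]] => [T [P [P [A int]] × [A b]]]]]

13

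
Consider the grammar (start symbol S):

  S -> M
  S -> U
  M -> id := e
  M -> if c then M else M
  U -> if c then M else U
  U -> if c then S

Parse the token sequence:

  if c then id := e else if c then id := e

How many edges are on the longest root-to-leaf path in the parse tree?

[S [U if c then [M id := e] else [U if c then [S [M id := e]]]]]

5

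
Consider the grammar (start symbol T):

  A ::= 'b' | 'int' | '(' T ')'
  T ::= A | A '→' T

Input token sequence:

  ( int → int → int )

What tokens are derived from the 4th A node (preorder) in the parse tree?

int

[T [A ( [T [A int] → [T [A int] → [T [A int]]]] )]]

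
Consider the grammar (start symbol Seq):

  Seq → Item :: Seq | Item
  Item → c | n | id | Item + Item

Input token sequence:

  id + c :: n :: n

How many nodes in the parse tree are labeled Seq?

3

[Seq [Item [Item id] + [Item c]] :: [Seq [Item n] :: [Seq [Item n]]]]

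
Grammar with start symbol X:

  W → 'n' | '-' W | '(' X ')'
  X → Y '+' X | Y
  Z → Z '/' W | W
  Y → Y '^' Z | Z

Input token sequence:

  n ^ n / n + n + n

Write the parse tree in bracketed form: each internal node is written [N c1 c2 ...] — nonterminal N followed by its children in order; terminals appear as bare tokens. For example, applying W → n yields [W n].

X
Y + X
Y ^ Z + X
Z ^ Z + X
W ^ Z + X
n ^ Z + X
n ^ Z / W + X
n ^ W / W + X
n ^ n / W + X
n ^ n / n + X
n ^ n / n + Y + X
n ^ n / n + Z + X
n ^ n / n + W + X
n ^ n / n + n + X
n ^ n / n + n + Y
n ^ n / n + n + Z
n ^ n / n + n + W
n ^ n / n + n + n

[X [Y [Y [Z [W n]]] ^ [Z [Z [W n]] / [W n]]] + [X [Y [Z [W n]]] + [X [Y [Z [W n]]]]]]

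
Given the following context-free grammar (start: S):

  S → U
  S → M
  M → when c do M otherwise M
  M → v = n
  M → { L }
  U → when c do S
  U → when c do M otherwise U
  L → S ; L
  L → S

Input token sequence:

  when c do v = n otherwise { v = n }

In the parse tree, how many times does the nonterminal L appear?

1

[S [M when c do [M v = n] otherwise [M { [L [S [M v = n]]] }]]]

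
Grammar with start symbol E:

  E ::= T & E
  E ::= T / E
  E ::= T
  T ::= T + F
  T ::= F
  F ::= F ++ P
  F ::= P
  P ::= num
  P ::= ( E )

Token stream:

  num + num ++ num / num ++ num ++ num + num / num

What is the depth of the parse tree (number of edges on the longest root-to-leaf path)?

8

[E [T [T [F [P num]]] + [F [F [P num]] ++ [P num]]] / [E [T [T [F [F [F [P num]] ++ [P num]] ++ [P num]]] + [F [P num]]] / [E [T [F [P num]]]]]]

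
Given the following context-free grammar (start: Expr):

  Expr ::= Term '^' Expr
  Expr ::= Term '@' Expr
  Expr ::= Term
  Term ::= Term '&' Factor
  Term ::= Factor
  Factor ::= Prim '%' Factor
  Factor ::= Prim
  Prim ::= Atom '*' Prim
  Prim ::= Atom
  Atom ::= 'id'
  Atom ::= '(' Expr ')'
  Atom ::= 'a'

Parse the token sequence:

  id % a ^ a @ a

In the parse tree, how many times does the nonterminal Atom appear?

[Expr [Term [Factor [Prim [Atom id]] % [Factor [Prim [Atom a]]]]] ^ [Expr [Term [Factor [Prim [Atom a]]]] @ [Expr [Term [Factor [Prim [Atom a]]]]]]]

4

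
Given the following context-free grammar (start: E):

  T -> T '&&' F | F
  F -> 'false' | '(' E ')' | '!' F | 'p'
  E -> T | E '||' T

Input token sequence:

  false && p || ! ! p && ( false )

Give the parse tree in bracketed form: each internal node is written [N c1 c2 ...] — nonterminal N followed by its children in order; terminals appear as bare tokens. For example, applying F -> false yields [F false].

E
E || T
T || T
T && F || T
F && F || T
false && F || T
false && p || T
false && p || T && F
false && p || F && F
false && p || ! F && F
false && p || ! ! F && F
false && p || ! ! p && F
false && p || ! ! p && ( E )
false && p || ! ! p && ( T )
false && p || ! ! p && ( F )
false && p || ! ! p && ( false )

[E [E [T [T [F false]] && [F p]]] || [T [T [F ! [F ! [F p]]]] && [F ( [E [T [F false]]] )]]]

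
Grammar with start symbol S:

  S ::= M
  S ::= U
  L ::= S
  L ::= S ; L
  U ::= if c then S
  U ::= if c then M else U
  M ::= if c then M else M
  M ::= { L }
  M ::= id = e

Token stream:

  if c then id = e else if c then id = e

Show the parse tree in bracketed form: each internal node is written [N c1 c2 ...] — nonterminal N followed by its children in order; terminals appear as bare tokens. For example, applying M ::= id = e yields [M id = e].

[S [U if c then [M id = e] else [U if c then [S [M id = e]]]]]

S
U
if c then M else U
if c then id = e else U
if c then id = e else if c then S
if c then id = e else if c then M
if c then id = e else if c then id = e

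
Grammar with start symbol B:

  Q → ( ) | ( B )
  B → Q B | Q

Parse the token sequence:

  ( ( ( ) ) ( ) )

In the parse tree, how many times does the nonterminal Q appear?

[B [Q ( [B [Q ( [B [Q ( )]] )] [B [Q ( )]]] )]]

4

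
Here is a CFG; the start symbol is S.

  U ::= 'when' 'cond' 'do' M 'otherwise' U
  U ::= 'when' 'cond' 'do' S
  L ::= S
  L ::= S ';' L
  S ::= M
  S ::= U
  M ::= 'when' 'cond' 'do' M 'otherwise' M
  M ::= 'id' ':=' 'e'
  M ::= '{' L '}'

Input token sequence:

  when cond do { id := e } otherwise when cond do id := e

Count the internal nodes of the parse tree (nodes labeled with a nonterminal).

[S [U when cond do [M { [L [S [M id := e]]] }] otherwise [U when cond do [S [M id := e]]]]]

9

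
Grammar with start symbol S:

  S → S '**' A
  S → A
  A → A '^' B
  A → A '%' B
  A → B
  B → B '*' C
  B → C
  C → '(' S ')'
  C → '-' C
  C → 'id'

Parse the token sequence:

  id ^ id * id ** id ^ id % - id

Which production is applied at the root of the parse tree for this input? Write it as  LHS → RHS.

S → S '**' A

[S [S [A [A [B [C id]]] ^ [B [B [C id]] * [C id]]]] ** [A [A [A [B [C id]]] ^ [B [C id]]] % [B [C - [C id]]]]]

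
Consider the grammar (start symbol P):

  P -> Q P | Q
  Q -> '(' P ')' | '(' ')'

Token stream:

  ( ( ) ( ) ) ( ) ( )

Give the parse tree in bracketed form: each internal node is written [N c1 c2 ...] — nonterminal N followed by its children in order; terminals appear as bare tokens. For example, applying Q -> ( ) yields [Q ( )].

[P [Q ( [P [Q ( )] [P [Q ( )]]] )] [P [Q ( )] [P [Q ( )]]]]

P
Q P
( P ) P
( Q P ) P
( ( ) P ) P
( ( ) Q ) P
( ( ) ( ) ) P
( ( ) ( ) ) Q P
( ( ) ( ) ) ( ) P
( ( ) ( ) ) ( ) Q
( ( ) ( ) ) ( ) ( )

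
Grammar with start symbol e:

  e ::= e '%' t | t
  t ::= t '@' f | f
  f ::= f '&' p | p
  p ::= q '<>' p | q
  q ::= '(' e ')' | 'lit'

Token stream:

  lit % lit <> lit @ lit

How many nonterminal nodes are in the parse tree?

16

[e [e [t [f [p [q lit]]]]] % [t [t [f [p [q lit] <> [p [q lit]]]]] @ [f [p [q lit]]]]]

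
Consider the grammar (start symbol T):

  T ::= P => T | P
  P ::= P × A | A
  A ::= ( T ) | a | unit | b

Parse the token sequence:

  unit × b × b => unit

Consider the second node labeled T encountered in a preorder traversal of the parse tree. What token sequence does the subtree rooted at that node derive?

unit

[T [P [P [P [A unit]] × [A b]] × [A b]] => [T [P [A unit]]]]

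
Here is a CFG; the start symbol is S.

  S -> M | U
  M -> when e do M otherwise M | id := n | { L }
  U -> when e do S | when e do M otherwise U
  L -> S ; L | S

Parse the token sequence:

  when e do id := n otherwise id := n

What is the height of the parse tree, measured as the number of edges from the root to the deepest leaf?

3

[S [M when e do [M id := n] otherwise [M id := n]]]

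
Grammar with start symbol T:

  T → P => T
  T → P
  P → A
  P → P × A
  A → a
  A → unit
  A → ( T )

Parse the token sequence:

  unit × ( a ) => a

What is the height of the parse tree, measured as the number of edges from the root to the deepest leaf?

6

[T [P [P [A unit]] × [A ( [T [P [A a]]] )]] => [T [P [A a]]]]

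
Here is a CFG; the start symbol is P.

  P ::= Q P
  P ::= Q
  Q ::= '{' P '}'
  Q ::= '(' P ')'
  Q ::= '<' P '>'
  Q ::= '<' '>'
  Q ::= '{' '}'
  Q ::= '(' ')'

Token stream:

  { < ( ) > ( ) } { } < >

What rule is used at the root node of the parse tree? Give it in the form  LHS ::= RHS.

P ::= Q P

[P [Q { [P [Q < [P [Q ( )]] >] [P [Q ( )]]] }] [P [Q { }] [P [Q < >]]]]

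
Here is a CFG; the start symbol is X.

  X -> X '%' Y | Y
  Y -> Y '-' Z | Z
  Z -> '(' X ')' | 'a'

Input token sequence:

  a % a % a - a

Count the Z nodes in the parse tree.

[X [X [X [Y [Z a]]] % [Y [Z a]]] % [Y [Y [Z a]] - [Z a]]]

4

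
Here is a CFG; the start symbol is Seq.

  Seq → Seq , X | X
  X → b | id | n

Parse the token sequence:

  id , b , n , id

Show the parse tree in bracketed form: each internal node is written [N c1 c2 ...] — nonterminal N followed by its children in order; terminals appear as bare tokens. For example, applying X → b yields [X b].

Seq
Seq , X
Seq , X , X
Seq , X , X , X
X , X , X , X
id , X , X , X
id , b , X , X
id , b , n , X
id , b , n , id

[Seq [Seq [Seq [Seq [X id]] , [X b]] , [X n]] , [X id]]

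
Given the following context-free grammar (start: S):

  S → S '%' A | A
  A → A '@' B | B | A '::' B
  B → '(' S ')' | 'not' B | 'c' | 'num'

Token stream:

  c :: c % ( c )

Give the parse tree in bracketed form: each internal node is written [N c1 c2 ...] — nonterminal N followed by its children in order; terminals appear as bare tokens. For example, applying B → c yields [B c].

[S [S [A [A [B c]] :: [B c]]] % [A [B ( [S [A [B c]]] )]]]

S
S % A
A % A
A :: B % A
B :: B % A
c :: B % A
c :: c % A
c :: c % B
c :: c % ( S )
c :: c % ( A )
c :: c % ( B )
c :: c % ( c )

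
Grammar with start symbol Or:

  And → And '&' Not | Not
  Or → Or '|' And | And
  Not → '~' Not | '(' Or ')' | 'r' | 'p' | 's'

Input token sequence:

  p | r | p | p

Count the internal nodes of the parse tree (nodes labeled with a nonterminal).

12

[Or [Or [Or [Or [And [Not p]]] | [And [Not r]]] | [And [Not p]]] | [And [Not p]]]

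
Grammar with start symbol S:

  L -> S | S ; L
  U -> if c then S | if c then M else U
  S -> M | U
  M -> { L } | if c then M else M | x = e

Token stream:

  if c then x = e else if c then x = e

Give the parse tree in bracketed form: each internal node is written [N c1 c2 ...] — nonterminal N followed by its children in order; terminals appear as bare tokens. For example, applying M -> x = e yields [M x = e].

S
U
if c then M else U
if c then x = e else U
if c then x = e else if c then S
if c then x = e else if c then M
if c then x = e else if c then x = e

[S [U if c then [M x = e] else [U if c then [S [M x = e]]]]]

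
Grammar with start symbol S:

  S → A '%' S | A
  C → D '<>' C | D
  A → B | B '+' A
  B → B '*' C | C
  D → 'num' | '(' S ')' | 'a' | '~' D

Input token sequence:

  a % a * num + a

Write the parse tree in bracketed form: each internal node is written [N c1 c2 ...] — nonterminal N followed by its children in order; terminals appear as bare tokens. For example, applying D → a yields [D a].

S
A % S
B % S
C % S
D % S
a % S
a % A
a % B + A
a % B * C + A
a % C * C + A
a % D * C + A
a % a * C + A
a % a * D + A
a % a * num + A
a % a * num + B
a % a * num + C
a % a * num + D
a % a * num + a

[S [A [B [C [D a]]]] % [S [A [B [B [C [D a]]] * [C [D num]]] + [A [B [C [D a]]]]]]]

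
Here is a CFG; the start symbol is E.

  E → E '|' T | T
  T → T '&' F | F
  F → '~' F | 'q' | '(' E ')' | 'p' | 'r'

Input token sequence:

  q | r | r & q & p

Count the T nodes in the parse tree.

[E [E [E [T [F q]]] | [T [F r]]] | [T [T [T [F r]] & [F q]] & [F p]]]

5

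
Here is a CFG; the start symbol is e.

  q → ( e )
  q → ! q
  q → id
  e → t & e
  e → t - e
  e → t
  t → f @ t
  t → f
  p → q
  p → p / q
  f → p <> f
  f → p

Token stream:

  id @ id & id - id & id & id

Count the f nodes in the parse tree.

6

[e [t [f [p [q id]]] @ [t [f [p [q id]]]]] & [e [t [f [p [q id]]]] - [e [t [f [p [q id]]]] & [e [t [f [p [q id]]]] & [e [t [f [p [q id]]]]]]]]]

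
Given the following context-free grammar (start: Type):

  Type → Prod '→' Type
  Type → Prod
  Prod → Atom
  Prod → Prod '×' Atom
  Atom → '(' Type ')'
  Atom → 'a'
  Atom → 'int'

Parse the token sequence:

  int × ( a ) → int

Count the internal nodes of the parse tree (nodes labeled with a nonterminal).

[Type [Prod [Prod [Atom int]] × [Atom ( [Type [Prod [Atom a]]] )]] → [Type [Prod [Atom int]]]]

11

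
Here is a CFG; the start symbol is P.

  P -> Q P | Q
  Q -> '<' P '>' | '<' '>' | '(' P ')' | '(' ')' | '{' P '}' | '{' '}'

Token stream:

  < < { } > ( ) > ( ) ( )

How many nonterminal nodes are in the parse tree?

12

[P [Q < [P [Q < [P [Q { }]] >] [P [Q ( )]]] >] [P [Q ( )] [P [Q ( )]]]]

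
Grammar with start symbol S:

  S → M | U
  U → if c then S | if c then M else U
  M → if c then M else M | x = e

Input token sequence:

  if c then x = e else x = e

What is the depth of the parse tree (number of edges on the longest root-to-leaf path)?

[S [M if c then [M x = e] else [M x = e]]]

3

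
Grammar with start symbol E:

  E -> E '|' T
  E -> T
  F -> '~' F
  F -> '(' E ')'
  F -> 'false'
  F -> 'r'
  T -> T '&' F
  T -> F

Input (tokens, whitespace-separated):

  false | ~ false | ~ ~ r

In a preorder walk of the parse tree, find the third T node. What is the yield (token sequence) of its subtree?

[E [E [E [T [F false]]] | [T [F ~ [F false]]]] | [T [F ~ [F ~ [F r]]]]]

~ ~ r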